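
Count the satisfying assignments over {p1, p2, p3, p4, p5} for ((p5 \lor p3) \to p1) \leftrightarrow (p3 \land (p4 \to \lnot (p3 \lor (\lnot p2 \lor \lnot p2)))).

Initial set: {(((p5 \lor p3) \to p1) \leftrightarrow (p3 \land (p4 \to \lnot (p3 \lor (\lnot p2 \lor \lnot p2)))))}.
(((p5 \lor p3) \to p1) \leftrightarrow (p3 \land (p4 \to \lnot (p3 \lor (\lnot p2 \lor \lnot p2))))): β-rule — branch into ((p5 \lor p3) \to p1), (p3 \land (p4 \to \lnot (p3 \lor (\lnot p2 \lor \lnot p2))))  //  \lnot ((p5 \lor p3) \to p1), \lnot (p3 \land (p4 \to \lnot (p3 \lor (\lnot p2 \lor \lnot p2)))).
  branch 1 (add ((p5 \lor p3) \to p1), (p3 \land (p4 \to \lnot (p3 \lor (\lnot p2 \lor \lnot p2))))):
    (p3 \land (p4 \to \lnot (p3 \lor (\lnot p2 \lor \lnot p2)))): α-rule — add p3, (p4 \to \lnot (p3 \lor (\lnot p2 \lor \lnot p2))).
    ((p5 \lor p3) \to p1): β-rule — branch into \lnot (p5 \lor p3)  //  p1.
      branch 1.1 (add \lnot (p5 \lor p3)):
        \lnot (p5 \lor p3): α-rule — add \lnot p5, \lnot p3.
        × closes — contains both p3 and \lnot p3.
      branch 1.2 (add p1):
        (p4 \to \lnot (p3 \lor (\lnot p2 \lor \lnot p2))): β-rule — branch into \lnot p4  //  \lnot (p3 \lor (\lnot p2 \lor \lnot p2)).
          branch 1.2.1 (add \lnot p4):
            ○ open, literals {p1=1, p3=1, p4=0}.
          branch 1.2.2 (add \lnot (p3 \lor (\lnot p2 \lor \lnot p2))):
            \lnot (p3 \lor (\lnot p2 \lor \lnot p2)): α-rule — add \lnot p3, \lnot (\lnot p2 \lor \lnot p2).
            × closes — contains both p3 and \lnot p3.
  branch 2 (add \lnot ((p5 \lor p3) \to p1), \lnot (p3 \land (p4 \to \lnot (p3 \lor (\lnot p2 \lor \lnot p2))))):
    \lnot ((p5 \lor p3) \to p1): α-rule — add (p5 \lor p3), \lnot p1.
    \lnot (p3 \land (p4 \to \lnot (p3 \lor (\lnot p2 \lor \lnot p2)))): β-rule — branch into \lnot p3  //  \lnot (p4 \to \lnot (p3 \lor (\lnot p2 \lor \lnot p2))).
      branch 2.1 (add \lnot p3):
        (p5 \lor p3): β-rule — branch into p5  //  p3.
          branch 2.1.1 (add p5):
            ○ open, literals {p1=0, p3=0, p5=1}.
          branch 2.1.2 (add p3):
            × closes — contains both p3 and \lnot p3.
      branch 2.2 (add \lnot (p4 \to \lnot (p3 \lor (\lnot p2 \lor \lnot p2)))):
        \lnot (p4 \to \lnot (p3 \lor (\lnot p2 \lor \lnot p2))): α-rule — add p4, \lnot \lnot (p3 \lor (\lnot p2 \lor \lnot p2)).
        (p5 \lor p3): β-rule — branch into p5  //  p3.
          branch 2.2.1 (add p5):
            \lnot \lnot (p3 \lor (\lnot p2 \lor \lnot p2)): β-rule — branch into p3  //  (\lnot p2 \lor \lnot p2).
              branch 2.2.1.1 (add p3):
                ○ open, literals {p1=0, p3=1, p4=1, p5=1}.
              branch 2.2.1.2 (add (\lnot p2 \lor \lnot p2)):
                (\lnot p2 \lor \lnot p2): β-rule — branch into \lnot p2  //  \lnot p2.
                  branch 2.2.1.2.1 (add \lnot p2):
                    ○ open, literals {p1=0, p2=0, p4=1, p5=1}.
                  branch 2.2.1.2.2 (add \lnot p2):
                    ○ open, literals {p1=0, p2=0, p4=1, p5=1}.
          branch 2.2.2 (add p3):
            \lnot \lnot (p3 \lor (\lnot p2 \lor \lnot p2)): β-rule — branch into p3  //  (\lnot p2 \lor \lnot p2).
              branch 2.2.2.1 (add p3):
                ○ open, literals {p1=0, p3=1, p4=1}.
              branch 2.2.2.2 (add (\lnot p2 \lor \lnot p2)):
                (\lnot p2 \lor \lnot p2): β-rule — branch into \lnot p2  //  \lnot p2.
                  branch 2.2.2.2.1 (add \lnot p2):
                    ○ open, literals {p1=0, p2=0, p3=1, p4=1}.
                  branch 2.2.2.2.2 (add \lnot p2):
                    ○ open, literals {p1=0, p2=0, p3=1, p4=1}.
3 branches closed, 8 open.
Each open branch fixes some atoms; the unmentioned ones are free. Counting distinct full assignments: branch {p1=1, p3=1, p4=0} (p2, p5) contributes 4 new; branch {p1=0, p3=0, p5=1} (p2, p4) contributes 4 new; branch {p1=0, p3=1, p4=1, p5=1} (p2) contributes 2 new; branch {p1=0, p2=0, p4=1, p5=1} (p3) contributes 0 new; branch {p1=0, p2=0, p4=1, p5=1} (p3) contributes 0 new; branch {p1=0, p3=1, p4=1} (p2, p5) contributes 2 new; branch {p1=0, p2=0, p3=1, p4=1} (p5) contributes 0 new; branch {p1=0, p2=0, p3=1, p4=1} (p5) contributes 0 new. Total: 12.

12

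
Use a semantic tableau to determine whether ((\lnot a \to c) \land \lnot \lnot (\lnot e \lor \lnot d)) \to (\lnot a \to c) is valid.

Valid

Assume the negation and expand:
Initial set: {F (((\lnot a \to c) \land \lnot \lnot (\lnot e \lor \lnot d)) \to (\lnot a \to c))}.
F (((\lnot a \to c) \land \lnot \lnot (\lnot e \lor \lnot d)) \to (\lnot a \to c)): α-rule — add T ((\lnot a \to c) \land \lnot \lnot (\lnot e \lor \lnot d)), F (\lnot a \to c).
T ((\lnot a \to c) \land \lnot \lnot (\lnot e \lor \lnot d)): α-rule — add T (\lnot a \to c), T \lnot \lnot (\lnot e \lor \lnot d).
F (\lnot a \to c): α-rule — add T \lnot a, F c.
T \lnot \lnot (\lnot e \lor \lnot d): drop double negation, giving T (\lnot e \lor \lnot d).
T (\lnot a \to c): β-rule — branch into F \lnot a  //  T c.
  branch 1 (add F \lnot a):
    × closes — contains both a and \lnot a.
  branch 2 (add T c):
    × closes — contains both c and \lnot c.
All 2 branches close.
Every branch closed, so the negation is unsatisfiable and the formula is valid.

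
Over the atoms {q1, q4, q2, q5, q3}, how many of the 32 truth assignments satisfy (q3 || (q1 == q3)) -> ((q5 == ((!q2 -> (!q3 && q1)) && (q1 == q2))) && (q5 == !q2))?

Initial set: {T ((q3 || (q1 == q3)) -> ((q5 == ((!q2 -> (!q3 && q1)) && (q1 == q2))) && (q5 == !q2)))}.
T ((q3 || (q1 == q3)) -> ((q5 == ((!q2 -> (!q3 && q1)) && (q1 == q2))) && (q5 == !q2))): β-rule — branch into F (q3 || (q1 == q3))  //  T ((q5 == ((!q2 -> (!q3 && q1)) && (q1 == q2))) && (q5 == !q2)).
  branch 1 (add F (q3 || (q1 == q3))):
    F (q3 || (q1 == q3)): α-rule — add F q3, F (q1 == q3).
    F (q1 == q3): β-rule — branch into T q1, F q3  //  F q1, T q3.
      branch 1.1 (add T q1, F q3):
        ○ open, literals {q1=1, q3=0}.
      branch 1.2 (add F q1, T q3):
        × closes — contains both q3 and !q3.
  branch 2 (add T ((q5 == ((!q2 -> (!q3 && q1)) && (q1 == q2))) && (q5 == !q2))):
    T ((q5 == ((!q2 -> (!q3 && q1)) && (q1 == q2))) && (q5 == !q2)): α-rule — add T (q5 == ((!q2 -> (!q3 && q1)) && (q1 == q2))), T (q5 == !q2).
    T (q5 == ((!q2 -> (!q3 && q1)) && (q1 == q2))): β-rule — branch into T q5, T ((!q2 -> (!q3 && q1)) && (q1 == q2))  //  F q5, F ((!q2 -> (!q3 && q1)) && (q1 == q2)).
      branch 2.1 (add T q5, T ((!q2 -> (!q3 && q1)) && (q1 == q2))):
        T ((!q2 -> (!q3 && q1)) && (q1 == q2)): α-rule — add T (!q2 -> (!q3 && q1)), T (q1 == q2).
        T (q5 == !q2): β-rule — branch into T q5, T !q2  //  F q5, F !q2.
          branch 2.1.1 (add T q5, T !q2):
            T (!q2 -> (!q3 && q1)): β-rule — branch into F !q2  //  T (!q3 && q1).
              branch 2.1.1.1 (add F !q2):
                × closes — contains both q2 and !q2.
              branch 2.1.1.2 (add T (!q3 && q1)):
                T (!q3 && q1): α-rule — add T !q3, T q1.
                T (q1 == q2): β-rule — branch into T q1, T q2  //  F q1, F q2.
                  branch 2.1.1.2.1 (add T q1, T q2):
                    × closes — contains both q2 and !q2.
                  branch 2.1.1.2.2 (add F q1, F q2):
                    × closes — contains both q1 and !q1.
          branch 2.1.2 (add F q5, F !q2):
            × closes — contains both q5 and !q5.
      branch 2.2 (add F q5, F ((!q2 -> (!q3 && q1)) && (q1 == q2))):
        T (q5 == !q2): β-rule — branch into T q5, T !q2  //  F q5, F !q2.
          branch 2.2.1 (add T q5, T !q2):
            × closes — contains both q5 and !q5.
          branch 2.2.2 (add F q5, F !q2):
            F ((!q2 -> (!q3 && q1)) && (q1 == q2)): β-rule — branch into F (!q2 -> (!q3 && q1))  //  F (q1 == q2).
              branch 2.2.2.1 (add F (!q2 -> (!q3 && q1))):
                F (!q2 -> (!q3 && q1)): α-rule — add T !q2, F (!q3 && q1).
                × closes — contains both q2 and !q2.
              branch 2.2.2.2 (add F (q1 == q2)):
                F (q1 == q2): β-rule — branch into T q1, F q2  //  F q1, T q2.
                  branch 2.2.2.2.1 (add T q1, F q2):
                    × closes — contains both q2 and !q2.
                  branch 2.2.2.2.2 (add F q1, T q2):
                    ○ open, literals {q1=0, q2=1, q5=0}.
8 branches closed, 2 open.
Each open branch fixes some atoms; the unmentioned ones are free. Counting distinct full assignments: branch {q1=1, q3=0} (q4, q2, q5) contributes 8 new; branch {q1=0, q2=1, q5=0} (q4, q3) contributes 4 new. Total: 12.

12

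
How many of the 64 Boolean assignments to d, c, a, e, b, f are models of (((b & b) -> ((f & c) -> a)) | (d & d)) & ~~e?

Initial set: {((((b & b) -> ((f & c) -> a)) | (d & d)) & ~~e)}.
((((b & b) -> ((f & c) -> a)) | (d & d)) & ~~e): α-rule — add (((b & b) -> ((f & c) -> a)) | (d & d)), ~~e.
~~e: drop double negation, giving e.
(((b & b) -> ((f & c) -> a)) | (d & d)): β-rule — branch into ((b & b) -> ((f & c) -> a))  //  (d & d).
  branch 1 (add ((b & b) -> ((f & c) -> a))):
    ((b & b) -> ((f & c) -> a)): β-rule — branch into ~(b & b)  //  ((f & c) -> a).
      branch 1.1 (add ~(b & b)):
        ~(b & b): β-rule — branch into ~b  //  ~b.
          branch 1.1.1 (add ~b):
            ○ open, literals {b=F, e=T}.
          branch 1.1.2 (add ~b):
            ○ open, literals {b=F, e=T}.
      branch 1.2 (add ((f & c) -> a)):
        ((f & c) -> a): β-rule — branch into ~(f & c)  //  a.
          branch 1.2.1 (add ~(f & c)):
            ~(f & c): β-rule — branch into ~f  //  ~c.
              branch 1.2.1.1 (add ~f):
                ○ open, literals {e=T, f=F}.
              branch 1.2.1.2 (add ~c):
                ○ open, literals {c=F, e=T}.
          branch 1.2.2 (add a):
            ○ open, literals {a=T, e=T}.
  branch 2 (add (d & d)):
    (d & d): α-rule — add d, d.
    ○ open, literals {d=T, e=T}.
0 branches closed, 6 open.
Each open branch fixes some atoms; the unmentioned ones are free. Counting distinct full assignments: branch {b=F, e=T} (d, c, a, f) contributes 16 new; branch {b=F, e=T} (d, c, a, f) contributes 0 new; branch {e=T, f=F} (d, c, a, b) contributes 8 new; branch {c=F, e=T} (d, a, b, f) contributes 4 new; branch {a=T, e=T} (d, c, b, f) contributes 2 new; branch {d=T, e=T} (c, a, b, f) contributes 1 new. Total: 31.

31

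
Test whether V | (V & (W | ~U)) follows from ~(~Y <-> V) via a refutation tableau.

Initial set: {~(~Y <-> V); ~(V | (V & (W | ~U)))}.
~(V | (V & (W | ~U))): α-rule — add ~V, ~(V & (W | ~U)).
~(~Y <-> V): β-rule — branch into ~Y, ~V  //  ~~Y, V.
  branch 1 (add ~Y, ~V):
    ~(V & (W | ~U)): β-rule — branch into ~V  //  ~(W | ~U).
      branch 1.1 (add ~V):
        ○ open, literals {V=F, Y=F}.
      branch 1.2 (add ~(W | ~U)):
        ~(W | ~U): α-rule — add ~W, ~~U.
        ○ open, literals {U=T, V=F, W=F, Y=F}.
  branch 2 (add ~~Y, V):
    × closes — contains both V and ~V.
1 branch closed, 2 open.
An open branch gives a countermodel: V=F, Y=F (unmentioned atoms arbitrary); the premises hold there but the conclusion fails.

No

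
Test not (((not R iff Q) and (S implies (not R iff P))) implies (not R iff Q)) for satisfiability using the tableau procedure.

Initial set: {not (((not R iff Q) and (S implies (not R iff P))) implies (not R iff Q))}.
not (((not R iff Q) and (S implies (not R iff P))) implies (not R iff Q)): α-rule — add ((not R iff Q) and (S implies (not R iff P))), not (not R iff Q).
((not R iff Q) and (S implies (not R iff P))): α-rule — add (not R iff Q), (S implies (not R iff P)).
not (not R iff Q): β-rule — branch into not R, not Q  //  not not R, Q.
  branch 1 (add not R, not Q):
    (not R iff Q): β-rule — branch into not R, Q  //  not not R, not Q.
      branch 1.1 (add not R, Q):
        × closes — contains both Q and not Q.
      branch 1.2 (add not not R, not Q):
        × closes — contains both R and not R.
  branch 2 (add not not R, Q):
    (not R iff Q): β-rule — branch into not R, Q  //  not not R, not Q.
      branch 2.1 (add not R, Q):
        × closes — contains both R and not R.
      branch 2.2 (add not not R, not Q):
        × closes — contains both Q and not Q.
All 4 branches close.
Every branch closed; the formula is unsatisfiable.

Unsatisfiable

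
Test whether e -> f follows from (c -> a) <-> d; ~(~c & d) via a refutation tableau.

No

Initial set: {((c -> a) <-> d); ~(~c & d); ~(e -> f)}.
~(e -> f): α-rule — add e, ~f.
((c -> a) <-> d): β-rule — branch into (c -> a), d  //  ~(c -> a), ~d.
  branch 1 (add (c -> a), d):
    ~(~c & d): β-rule — branch into ~~c  //  ~d.
      branch 1.1 (add ~~c):
        (c -> a): β-rule — branch into ~c  //  a.
          branch 1.1.1 (add ~c):
            × closes — contains both c and ~c.
          branch 1.1.2 (add a):
            ○ open, literals {a=T, c=T, d=T, e=T, f=F}.
      branch 1.2 (add ~d):
        × closes — contains both d and ~d.
  branch 2 (add ~(c -> a), ~d):
    ~(c -> a): α-rule — add c, ~a.
    ~(~c & d): β-rule — branch into ~~c  //  ~d.
      branch 2.1 (add ~~c):
        ○ open, literals {a=F, c=T, d=F, e=T, f=F}.
      branch 2.2 (add ~d):
        ○ open, literals {a=F, c=T, d=F, e=T, f=F}.
2 branches closed, 3 open.
An open branch gives a countermodel: a=T, c=T, d=T, e=T, f=F (unmentioned atoms arbitrary); the premises hold there but the conclusion fails.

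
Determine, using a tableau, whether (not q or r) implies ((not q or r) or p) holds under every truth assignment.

Assume the negation and expand:
Initial set: {not ((not q or r) implies ((not q or r) or p))}.
not ((not q or r) implies ((not q or r) or p)): α-rule — add (not q or r), not ((not q or r) or p).
not ((not q or r) or p): α-rule — add not (not q or r), not p.
not (not q or r): α-rule — add not not q, not r.
(not q or r): β-rule — branch into not q  //  r.
  branch 1 (add not q):
    × closes — contains both q and not q.
  branch 2 (add r):
    × closes — contains both r and not r.
All 2 branches close.
Every branch closed, so the negation is unsatisfiable and the formula is valid.

Valid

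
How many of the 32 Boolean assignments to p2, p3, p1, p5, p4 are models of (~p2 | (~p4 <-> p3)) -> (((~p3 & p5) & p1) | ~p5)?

23

Initial set: {((~p2 | (~p4 <-> p3)) -> (((~p3 & p5) & p1) | ~p5))}.
((~p2 | (~p4 <-> p3)) -> (((~p3 & p5) & p1) | ~p5)): β-rule — branch into ~(~p2 | (~p4 <-> p3))  //  (((~p3 & p5) & p1) | ~p5).
  branch 1 (add ~(~p2 | (~p4 <-> p3))):
    ~(~p2 | (~p4 <-> p3)): α-rule — add ~~p2, ~(~p4 <-> p3).
    ~(~p4 <-> p3): β-rule — branch into ~p4, ~p3  //  ~~p4, p3.
      branch 1.1 (add ~p4, ~p3):
        ○ open, literals {p2=T, p3=F, p4=F}.
      branch 1.2 (add ~~p4, p3):
        ○ open, literals {p2=T, p3=T, p4=T}.
  branch 2 (add (((~p3 & p5) & p1) | ~p5)):
    (((~p3 & p5) & p1) | ~p5): β-rule — branch into ((~p3 & p5) & p1)  //  ~p5.
      branch 2.1 (add ((~p3 & p5) & p1)):
        ((~p3 & p5) & p1): α-rule — add (~p3 & p5), p1.
        (~p3 & p5): α-rule — add ~p3, p5.
        ○ open, literals {p1=T, p3=F, p5=T}.
      branch 2.2 (add ~p5):
        ○ open, literals {p5=F}.
0 branches closed, 4 open.
Each open branch fixes some atoms; the unmentioned ones are free. Counting distinct full assignments: branch {p2=T, p3=F, p4=F} (p1, p5) contributes 4 new; branch {p2=T, p3=T, p4=T} (p1, p5) contributes 4 new; branch {p1=T, p3=F, p5=T} (p2, p4) contributes 3 new; branch {p5=F} (p2, p3, p1, p4) contributes 12 new. Total: 23.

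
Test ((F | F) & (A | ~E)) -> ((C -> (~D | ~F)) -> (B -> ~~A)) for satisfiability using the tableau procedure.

Initial set: {(((F | F) & (A | ~E)) -> ((C -> (~D | ~F)) -> (B -> ~~A)))}.
(((F | F) & (A | ~E)) -> ((C -> (~D | ~F)) -> (B -> ~~A))): β-rule — branch into ~((F | F) & (A | ~E))  //  ((C -> (~D | ~F)) -> (B -> ~~A)).
  branch 1 (add ~((F | F) & (A | ~E))):
    ~((F | F) & (A | ~E)): β-rule — branch into ~(F | F)  //  ~(A | ~E).
      branch 1.1 (add ~(F | F)):
        ~(F | F): α-rule — add ~F, ~F.
        ○ open, literals {F=false}.
      branch 1.2 (add ~(A | ~E)):
        ~(A | ~E): α-rule — add ~A, ~~E.
        ○ open, literals {A=false, E=true}.
  branch 2 (add ((C -> (~D | ~F)) -> (B -> ~~A))):
    ((C -> (~D | ~F)) -> (B -> ~~A)): β-rule — branch into ~(C -> (~D | ~F))  //  (B -> ~~A).
      branch 2.1 (add ~(C -> (~D | ~F))):
        ~(C -> (~D | ~F)): α-rule — add C, ~(~D | ~F).
        ~(~D | ~F): α-rule — add ~~D, ~~F.
        ○ open, literals {C=true, D=true, F=true}.
      branch 2.2 (add (B -> ~~A)):
        (B -> ~~A): β-rule — branch into ~B  //  ~~A.
          branch 2.2.1 (add ~B):
            ○ open, literals {B=false}.
          branch 2.2.2 (add ~~A):
            ~~A: drop double negation, giving A.
            ○ open, literals {A=true}.
0 branches closed, 5 open.
An open branch gives a satisfying assignment: F=false.

Satisfiable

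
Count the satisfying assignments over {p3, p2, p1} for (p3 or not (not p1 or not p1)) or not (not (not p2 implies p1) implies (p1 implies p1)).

Initial set: {((p3 or not (not p1 or not p1)) or not (not (not p2 implies p1) implies (p1 implies p1)))}.
((p3 or not (not p1 or not p1)) or not (not (not p2 implies p1) implies (p1 implies p1))): β-rule — branch into (p3 or not (not p1 or not p1))  //  not (not (not p2 implies p1) implies (p1 implies p1)).
  branch 1 (add (p3 or not (not p1 or not p1))):
    (p3 or not (not p1 or not p1)): β-rule — branch into p3  //  not (not p1 or not p1).
      branch 1.1 (add p3):
        ○ open, literals {p3=T}.
      branch 1.2 (add not (not p1 or not p1)):
        not (not p1 or not p1): α-rule — add not not p1, not not p1.
        ○ open, literals {p1=T}.
  branch 2 (add not (not (not p2 implies p1) implies (p1 implies p1))):
    not (not (not p2 implies p1) implies (p1 implies p1)): α-rule — add not (not p2 implies p1), not (p1 implies p1).
    not (not p2 implies p1): α-rule — add not p2, not p1.
    not (p1 implies p1): α-rule — add p1, not p1.
    × closes — contains both p1 and not p1.
1 branch closed, 2 open.
Each open branch fixes some atoms; the unmentioned ones are free. Counting distinct full assignments: branch {p3=T} (p2, p1) contributes 4 new; branch {p1=T} (p3, p2) contributes 2 new. Total: 6.

6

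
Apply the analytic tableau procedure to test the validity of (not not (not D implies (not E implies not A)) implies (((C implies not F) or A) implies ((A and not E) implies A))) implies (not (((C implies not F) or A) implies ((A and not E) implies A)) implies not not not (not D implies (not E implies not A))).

Assume the negation and expand:
Initial set: {F ((not not (not D implies (not E implies not A)) implies (((C implies not F) or A) implies ((A and not E) implies A))) implies (not (((C implies not F) or A) implies ((A and not E) implies A)) implies not not not (not D implies (not E implies not A))))}.
F ((not not (not D implies (not E implies not A)) implies (((C implies not F) or A) implies ((A and not E) implies A))) implies (not (((C implies not F) or A) implies ((A and not E) implies A)) implies not not not (not D implies (not E implies not A)))): α-rule — add T (not not (not D implies (not E implies not A)) implies (((C implies not F) or A) implies ((A and not E) implies A))), F (not (((C implies not F) or A) implies ((A and not E) implies A)) implies not not not (not D implies (not E implies not A))).
F (not (((C implies not F) or A) implies ((A and not E) implies A)) implies not not not (not D implies (not E implies not A))): α-rule — add T not (((C implies not F) or A) implies ((A and not E) implies A)), F not not not (not D implies (not E implies not A)).
T not (((C implies not F) or A) implies ((A and not E) implies A)): α-rule — add T ((C implies not F) or A), F ((A and not E) implies A).
F not not not (not D implies (not E implies not A)): drop double negation, giving F not (not D implies (not E implies not A)).
F ((A and not E) implies A): α-rule — add T (A and not E), F A.
T (A and not E): α-rule — add T A, T not E.
× closes — contains both A and not A.
All 1 branch closes.
Every branch closed, so the negation is unsatisfiable and the formula is valid.

Valid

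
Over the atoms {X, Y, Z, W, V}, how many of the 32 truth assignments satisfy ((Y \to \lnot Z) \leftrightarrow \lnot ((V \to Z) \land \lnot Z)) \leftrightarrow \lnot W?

16

Initial set: {(((Y \to \lnot Z) \leftrightarrow \lnot ((V \to Z) \land \lnot Z)) \leftrightarrow \lnot W)}.
(((Y \to \lnot Z) \leftrightarrow \lnot ((V \to Z) \land \lnot Z)) \leftrightarrow \lnot W): β-rule — branch into ((Y \to \lnot Z) \leftrightarrow \lnot ((V \to Z) \land \lnot Z)), \lnot W  //  \lnot ((Y \to \lnot Z) \leftrightarrow \lnot ((V \to Z) \land \lnot Z)), \lnot \lnot W.
  branch 1 (add ((Y \to \lnot Z) \leftrightarrow \lnot ((V \to Z) \land \lnot Z)), \lnot W):
    ((Y \to \lnot Z) \leftrightarrow \lnot ((V \to Z) \land \lnot Z)): β-rule — branch into (Y \to \lnot Z), \lnot ((V \to Z) \land \lnot Z)  //  \lnot (Y \to \lnot Z), \lnot \lnot ((V \to Z) \land \lnot Z).
      branch 1.1 (add (Y \to \lnot Z), \lnot ((V \to Z) \land \lnot Z)):
        (Y \to \lnot Z): β-rule — branch into \lnot Y  //  \lnot Z.
          branch 1.1.1 (add \lnot Y):
            \lnot ((V \to Z) \land \lnot Z): β-rule — branch into \lnot (V \to Z)  //  \lnot \lnot Z.
              branch 1.1.1.1 (add \lnot (V \to Z)):
                \lnot (V \to Z): α-rule — add V, \lnot Z.
                ○ open, literals {V=true, W=false, Y=false, Z=false}.
              branch 1.1.1.2 (add \lnot \lnot Z):
                ○ open, literals {W=false, Y=false, Z=true}.
          branch 1.1.2 (add \lnot Z):
            \lnot ((V \to Z) \land \lnot Z): β-rule — branch into \lnot (V \to Z)  //  \lnot \lnot Z.
              branch 1.1.2.1 (add \lnot (V \to Z)):
                \lnot (V \to Z): α-rule — add V, \lnot Z.
                ○ open, literals {V=true, W=false, Z=false}.
              branch 1.1.2.2 (add \lnot \lnot Z):
                × closes — contains both Z and \lnot Z.
      branch 1.2 (add \lnot (Y \to \lnot Z), \lnot \lnot ((V \to Z) \land \lnot Z)):
        \lnot (Y \to \lnot Z): α-rule — add Y, \lnot \lnot Z.
        \lnot \lnot ((V \to Z) \land \lnot Z): α-rule — add (V \to Z), \lnot Z.
        × closes — contains both Z and \lnot Z.
  branch 2 (add \lnot ((Y \to \lnot Z) \leftrightarrow \lnot ((V \to Z) \land \lnot Z)), \lnot \lnot W):
    \lnot ((Y \to \lnot Z) \leftrightarrow \lnot ((V \to Z) \land \lnot Z)): β-rule — branch into (Y \to \lnot Z), \lnot \lnot ((V \to Z) \land \lnot Z)  //  \lnot (Y \to \lnot Z), \lnot ((V \to Z) \land \lnot Z).
      branch 2.1 (add (Y \to \lnot Z), \lnot \lnot ((V \to Z) \land \lnot Z)):
        \lnot \lnot ((V \to Z) \land \lnot Z): α-rule — add (V \to Z), \lnot Z.
        (Y \to \lnot Z): β-rule — branch into \lnot Y  //  \lnot Z.
          branch 2.1.1 (add \lnot Y):
            (V \to Z): β-rule — branch into \lnot V  //  Z.
              branch 2.1.1.1 (add \lnot V):
                ○ open, literals {V=false, W=true, Y=false, Z=false}.
              branch 2.1.1.2 (add Z):
                × closes — contains both Z and \lnot Z.
          branch 2.1.2 (add \lnot Z):
            (V \to Z): β-rule — branch into \lnot V  //  Z.
              branch 2.1.2.1 (add \lnot V):
                ○ open, literals {V=false, W=true, Z=false}.
              branch 2.1.2.2 (add Z):
                × closes — contains both Z and \lnot Z.
      branch 2.2 (add \lnot (Y \to \lnot Z), \lnot ((V \to Z) \land \lnot Z)):
        \lnot (Y \to \lnot Z): α-rule — add Y, \lnot \lnot Z.
        \lnot ((V \to Z) \land \lnot Z): β-rule — branch into \lnot (V \to Z)  //  \lnot \lnot Z.
          branch 2.2.1 (add \lnot (V \to Z)):
            \lnot (V \to Z): α-rule — add V, \lnot Z.
            × closes — contains both Z and \lnot Z.
          branch 2.2.2 (add \lnot \lnot Z):
            ○ open, literals {W=true, Y=true, Z=true}.
5 branches closed, 6 open.
Each open branch fixes some atoms; the unmentioned ones are free. Counting distinct full assignments: branch {V=true, W=false, Y=false, Z=false} (X) contributes 2 new; branch {W=false, Y=false, Z=true} (X, V) contributes 4 new; branch {V=true, W=false, Z=false} (X, Y) contributes 2 new; branch {V=false, W=true, Y=false, Z=false} (X) contributes 2 new; branch {V=false, W=true, Z=false} (X, Y) contributes 2 new; branch {W=true, Y=true, Z=true} (X, V) contributes 4 new. Total: 16.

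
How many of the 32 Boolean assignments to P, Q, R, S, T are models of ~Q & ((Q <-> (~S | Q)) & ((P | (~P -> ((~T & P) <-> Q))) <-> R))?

Initial set: {T (~Q & ((Q <-> (~S | Q)) & ((P | (~P -> ((~T & P) <-> Q))) <-> R)))}.
T (~Q & ((Q <-> (~S | Q)) & ((P | (~P -> ((~T & P) <-> Q))) <-> R))): α-rule — add T ~Q, T ((Q <-> (~S | Q)) & ((P | (~P -> ((~T & P) <-> Q))) <-> R)).
T ((Q <-> (~S | Q)) & ((P | (~P -> ((~T & P) <-> Q))) <-> R)): α-rule — add T (Q <-> (~S | Q)), T ((P | (~P -> ((~T & P) <-> Q))) <-> R).
T (Q <-> (~S | Q)): β-rule — branch into T Q, T (~S | Q)  //  F Q, F (~S | Q).
  branch 1 (add T Q, T (~S | Q)):
    × closes — contains both Q and ~Q.
  branch 2 (add F Q, F (~S | Q)):
    F (~S | Q): α-rule — add F ~S, F Q.
    T ((P | (~P -> ((~T & P) <-> Q))) <-> R): β-rule — branch into T (P | (~P -> ((~T & P) <-> Q))), T R  //  F (P | (~P -> ((~T & P) <-> Q))), F R.
      branch 2.1 (add T (P | (~P -> ((~T & P) <-> Q))), T R):
        T (P | (~P -> ((~T & P) <-> Q))): β-rule — branch into T P  //  T (~P -> ((~T & P) <-> Q)).
          branch 2.1.1 (add T P):
            ○ open, literals {P=1, Q=0, R=1, S=1}.
          branch 2.1.2 (add T (~P -> ((~T & P) <-> Q))):
            T (~P -> ((~T & P) <-> Q)): β-rule — branch into F ~P  //  T ((~T & P) <-> Q).
              branch 2.1.2.1 (add F ~P):
                ○ open, literals {P=1, Q=0, R=1, S=1}.
              branch 2.1.2.2 (add T ((~T & P) <-> Q)):
                T ((~T & P) <-> Q): β-rule — branch into T (~T & P), T Q  //  F (~T & P), F Q.
                  branch 2.1.2.2.1 (add T (~T & P), T Q):
                    × closes — contains both Q and ~Q.
                  branch 2.1.2.2.2 (add F (~T & P), F Q):
                    F (~T & P): β-rule — branch into F ~T  //  F P.
                      branch 2.1.2.2.2.1 (add F ~T):
                        ○ open, literals {Q=0, R=1, S=1, T=1}.
                      branch 2.1.2.2.2.2 (add F P):
                        ○ open, literals {P=0, Q=0, R=1, S=1}.
      branch 2.2 (add F (P | (~P -> ((~T & P) <-> Q))), F R):
        F (P | (~P -> ((~T & P) <-> Q))): α-rule — add F P, F (~P -> ((~T & P) <-> Q)).
        F (~P -> ((~T & P) <-> Q)): α-rule — add T ~P, F ((~T & P) <-> Q).
        F ((~T & P) <-> Q): β-rule — branch into T (~T & P), F Q  //  F (~T & P), T Q.
          branch 2.2.1 (add T (~T & P), F Q):
            T (~T & P): α-rule — add T ~T, T P.
            × closes — contains both P and ~P.
          branch 2.2.2 (add F (~T & P), T Q):
            × closes — contains both Q and ~Q.
4 branches closed, 4 open.
Each open branch fixes some atoms; the unmentioned ones are free. Counting distinct full assignments: branch {P=1, Q=0, R=1, S=1} (T) contributes 2 new; branch {P=1, Q=0, R=1, S=1} (T) contributes 0 new; branch {Q=0, R=1, S=1, T=1} (P) contributes 1 new; branch {P=0, Q=0, R=1, S=1} (T) contributes 1 new. Total: 4.

4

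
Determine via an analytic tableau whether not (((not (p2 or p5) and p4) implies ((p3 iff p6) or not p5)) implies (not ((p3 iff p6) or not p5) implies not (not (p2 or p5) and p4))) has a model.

Unsatisfiable

Initial set: {not (((not (p2 or p5) and p4) implies ((p3 iff p6) or not p5)) implies (not ((p3 iff p6) or not p5) implies not (not (p2 or p5) and p4)))}.
not (((not (p2 or p5) and p4) implies ((p3 iff p6) or not p5)) implies (not ((p3 iff p6) or not p5) implies not (not (p2 or p5) and p4))): α-rule — add ((not (p2 or p5) and p4) implies ((p3 iff p6) or not p5)), not (not ((p3 iff p6) or not p5) implies not (not (p2 or p5) and p4)).
not (not ((p3 iff p6) or not p5) implies not (not (p2 or p5) and p4)): α-rule — add not ((p3 iff p6) or not p5), not not (not (p2 or p5) and p4).
not ((p3 iff p6) or not p5): α-rule — add not (p3 iff p6), not not p5.
not not (not (p2 or p5) and p4): α-rule — add not (p2 or p5), p4.
not (p2 or p5): α-rule — add not p2, not p5.
× closes — contains both p5 and not p5.
All 1 branch closes.
Every branch closed; the formula is unsatisfiable.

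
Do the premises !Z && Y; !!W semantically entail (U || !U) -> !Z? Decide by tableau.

Yes

Initial set: {(!Z && Y); !!W; !((U || !U) -> !Z)}.
(!Z && Y): α-rule — add !Z, Y.
!!W: drop double negation, giving W.
!((U || !U) -> !Z): α-rule — add (U || !U), !!Z.
× closes — contains both Z and !Z.
All 1 branch closes.
Every branch closed, so the premises entail the conclusion.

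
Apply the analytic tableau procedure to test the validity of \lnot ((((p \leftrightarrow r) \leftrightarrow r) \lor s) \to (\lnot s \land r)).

Assume the negation and expand:
Initial set: {\lnot \lnot ((((p \leftrightarrow r) \leftrightarrow r) \lor s) \to (\lnot s \land r))}.
\lnot \lnot ((((p \leftrightarrow r) \leftrightarrow r) \lor s) \to (\lnot s \land r)): β-rule — branch into \lnot (((p \leftrightarrow r) \leftrightarrow r) \lor s)  //  (\lnot s \land r).
  branch 1 (add \lnot (((p \leftrightarrow r) \leftrightarrow r) \lor s)):
    \lnot (((p \leftrightarrow r) \leftrightarrow r) \lor s): α-rule — add \lnot ((p \leftrightarrow r) \leftrightarrow r), \lnot s.
    \lnot ((p \leftrightarrow r) \leftrightarrow r): β-rule — branch into (p \leftrightarrow r), \lnot r  //  \lnot (p \leftrightarrow r), r.
      branch 1.1 (add (p \leftrightarrow r), \lnot r):
        (p \leftrightarrow r): β-rule — branch into p, r  //  \lnot p, \lnot r.
          branch 1.1.1 (add p, r):
            × closes — contains both r and \lnot r.
          branch 1.1.2 (add \lnot p, \lnot r):
            ○ open, literals {p=F, r=F, s=F}.
      branch 1.2 (add \lnot (p \leftrightarrow r), r):
        \lnot (p \leftrightarrow r): β-rule — branch into p, \lnot r  //  \lnot p, r.
          branch 1.2.1 (add p, \lnot r):
            × closes — contains both r and \lnot r.
          branch 1.2.2 (add \lnot p, r):
            ○ open, literals {p=F, r=T, s=F}.
  branch 2 (add (\lnot s \land r)):
    (\lnot s \land r): α-rule — add \lnot s, r.
    ○ open, literals {r=T, s=F}.
2 branches closed, 3 open.
An open branch gives a countermodel: p=F, r=F, s=F (unmentioned atoms arbitrary); under it the original formula is false.

Not valid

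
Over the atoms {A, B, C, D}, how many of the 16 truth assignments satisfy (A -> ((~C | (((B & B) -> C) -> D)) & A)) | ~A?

14

Initial set: {((A -> ((~C | (((B & B) -> C) -> D)) & A)) | ~A)}.
((A -> ((~C | (((B & B) -> C) -> D)) & A)) | ~A): β-rule — branch into (A -> ((~C | (((B & B) -> C) -> D)) & A))  //  ~A.
  branch 1 (add (A -> ((~C | (((B & B) -> C) -> D)) & A))):
    (A -> ((~C | (((B & B) -> C) -> D)) & A)): β-rule — branch into ~A  //  ((~C | (((B & B) -> C) -> D)) & A).
      branch 1.1 (add ~A):
        ○ open, literals {A=false}.
      branch 1.2 (add ((~C | (((B & B) -> C) -> D)) & A)):
        ((~C | (((B & B) -> C) -> D)) & A): α-rule — add (~C | (((B & B) -> C) -> D)), A.
        (~C | (((B & B) -> C) -> D)): β-rule — branch into ~C  //  (((B & B) -> C) -> D).
          branch 1.2.1 (add ~C):
            ○ open, literals {A=true, C=false}.
          branch 1.2.2 (add (((B & B) -> C) -> D)):
            (((B & B) -> C) -> D): β-rule — branch into ~((B & B) -> C)  //  D.
              branch 1.2.2.1 (add ~((B & B) -> C)):
                ~((B & B) -> C): α-rule — add (B & B), ~C.
                (B & B): α-rule — add B, B.
                ○ open, literals {A=true, B=true, C=false}.
              branch 1.2.2.2 (add D):
                ○ open, literals {A=true, D=true}.
  branch 2 (add ~A):
    ○ open, literals {A=false}.
0 branches closed, 5 open.
Each open branch fixes some atoms; the unmentioned ones are free. Counting distinct full assignments: branch {A=false} (B, C, D) contributes 8 new; branch {A=true, C=false} (B, D) contributes 4 new; branch {A=true, B=true, C=false} (D) contributes 0 new; branch {A=true, D=true} (B, C) contributes 2 new; branch {A=false} (B, C, D) contributes 0 new. Total: 14.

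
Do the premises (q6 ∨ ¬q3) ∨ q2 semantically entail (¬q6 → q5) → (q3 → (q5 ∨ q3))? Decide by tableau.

Yes

Initial set: {((q6 ∨ ¬q3) ∨ q2); ¬((¬q6 → q5) → (q3 → (q5 ∨ q3)))}.
¬((¬q6 → q5) → (q3 → (q5 ∨ q3))): α-rule — add (¬q6 → q5), ¬(q3 → (q5 ∨ q3)).
¬(q3 → (q5 ∨ q3)): α-rule — add q3, ¬(q5 ∨ q3).
¬(q5 ∨ q3): α-rule — add ¬q5, ¬q3.
× closes — contains both q3 and ¬q3.
All 1 branch closes.
Every branch closed, so the premises entail the conclusion.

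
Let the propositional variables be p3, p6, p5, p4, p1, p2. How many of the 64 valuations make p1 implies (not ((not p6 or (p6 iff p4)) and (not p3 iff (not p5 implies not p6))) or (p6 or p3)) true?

56

Initial set: {(p1 implies (not ((not p6 or (p6 iff p4)) and (not p3 iff (not p5 implies not p6))) or (p6 or p3)))}.
(p1 implies (not ((not p6 or (p6 iff p4)) and (not p3 iff (not p5 implies not p6))) or (p6 or p3))): β-rule — branch into not p1  //  (not ((not p6 or (p6 iff p4)) and (not p3 iff (not p5 implies not p6))) or (p6 or p3)).
  branch 1 (add not p1):
    ○ open, literals {p1=false}.
  branch 2 (add (not ((not p6 or (p6 iff p4)) and (not p3 iff (not p5 implies not p6))) or (p6 or p3))):
    (not ((not p6 or (p6 iff p4)) and (not p3 iff (not p5 implies not p6))) or (p6 or p3)): β-rule — branch into not ((not p6 or (p6 iff p4)) and (not p3 iff (not p5 implies not p6)))  //  (p6 or p3).
      branch 2.1 (add not ((not p6 or (p6 iff p4)) and (not p3 iff (not p5 implies not p6)))):
        not ((not p6 or (p6 iff p4)) and (not p3 iff (not p5 implies not p6))): β-rule — branch into not (not p6 or (p6 iff p4))  //  not (not p3 iff (not p5 implies not p6)).
          branch 2.1.1 (add not (not p6 or (p6 iff p4))):
            not (not p6 or (p6 iff p4)): α-rule — add not not p6, not (p6 iff p4).
            not (p6 iff p4): β-rule — branch into p6, not p4  //  not p6, p4.
              branch 2.1.1.1 (add p6, not p4):
                ○ open, literals {p4=false, p6=true}.
              branch 2.1.1.2 (add not p6, p4):
                × closes — contains both p6 and not p6.
          branch 2.1.2 (add not (not p3 iff (not p5 implies not p6))):
            not (not p3 iff (not p5 implies not p6)): β-rule — branch into not p3, not (not p5 implies not p6)  //  not not p3, (not p5 implies not p6).
              branch 2.1.2.1 (add not p3, not (not p5 implies not p6)):
                not (not p5 implies not p6): α-rule — add not p5, not not p6.
                ○ open, literals {p3=false, p5=false, p6=true}.
              branch 2.1.2.2 (add not not p3, (not p5 implies not p6)):
                (not p5 implies not p6): β-rule — branch into not not p5  //  not p6.
                  branch 2.1.2.2.1 (add not not p5):
                    ○ open, literals {p3=true, p5=true}.
                  branch 2.1.2.2.2 (add not p6):
                    ○ open, literals {p3=true, p6=false}.
      branch 2.2 (add (p6 or p3)):
        (p6 or p3): β-rule — branch into p6  //  p3.
          branch 2.2.1 (add p6):
            ○ open, literals {p6=true}.
          branch 2.2.2 (add p3):
            ○ open, literals {p3=true}.
1 branch closed, 7 open.
Each open branch fixes some atoms; the unmentioned ones are free. Counting distinct full assignments: branch {p1=false} (p3, p6, p5, p4, p2) contributes 32 new; branch {p4=false, p6=true} (p3, p5, p1, p2) contributes 8 new; branch {p3=false, p5=false, p6=true} (p4, p1, p2) contributes 2 new; branch {p3=true, p5=true} (p6, p4, p1, p2) contributes 6 new; branch {p3=true, p6=false} (p5, p4, p1, p2) contributes 4 new; branch {p6=true} (p3, p5, p4, p1, p2) contributes 4 new; branch {p3=true} (p6, p5, p4, p1, p2) contributes 0 new. Total: 56.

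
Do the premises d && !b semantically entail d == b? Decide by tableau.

No

Initial set: {(d && !b); !(d == b)}.
(d && !b): α-rule — add d, !b.
!(d == b): β-rule — branch into d, !b  //  !d, b.
  branch 1 (add d, !b):
    ○ open, literals {b=F, d=T}.
  branch 2 (add !d, b):
    × closes — contains both d and !d.
1 branch closed, 1 open.
An open branch gives a countermodel: b=F, d=T (unmentioned atoms arbitrary); the premises hold there but the conclusion fails.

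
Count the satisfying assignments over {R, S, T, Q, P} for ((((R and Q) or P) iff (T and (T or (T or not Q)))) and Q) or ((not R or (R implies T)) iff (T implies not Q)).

Initial set: {(((((R and Q) or P) iff (T and (T or (T or not Q)))) and Q) or ((not R or (R implies T)) iff (T implies not Q)))}.
(((((R and Q) or P) iff (T and (T or (T or not Q)))) and Q) or ((not R or (R implies T)) iff (T implies not Q))): β-rule — branch into ((((R and Q) or P) iff (T and (T or (T or not Q)))) and Q)  //  ((not R or (R implies T)) iff (T implies not Q)).
  branch 1 (add ((((R and Q) or P) iff (T and (T or (T or not Q)))) and Q)):
    ((((R and Q) or P) iff (T and (T or (T or not Q)))) and Q): α-rule — add (((R and Q) or P) iff (T and (T or (T or not Q)))), Q.
    (((R and Q) or P) iff (T and (T or (T or not Q)))): β-rule — branch into ((R and Q) or P), (T and (T or (T or not Q)))  //  not ((R and Q) or P), not (T and (T or (T or not Q))).
      branch 1.1 (add ((R and Q) or P), (T and (T or (T or not Q)))):
        (T and (T or (T or not Q))): α-rule — add T, (T or (T or not Q)).
        ((R and Q) or P): β-rule — branch into (R and Q)  //  P.
          branch 1.1.1 (add (R and Q)):
            (R and Q): α-rule — add R, Q.
            (T or (T or not Q)): β-rule — branch into T  //  (T or not Q).
              branch 1.1.1.1 (add T):
                ○ open, literals {Q=1, R=1, T=1}.
              branch 1.1.1.2 (add (T or not Q)):
                (T or not Q): β-rule — branch into T  //  not Q.
                  branch 1.1.1.2.1 (add T):
                    ○ open, literals {Q=1, R=1, T=1}.
                  branch 1.1.1.2.2 (add not Q):
                    × closes — contains both Q and not Q.
          branch 1.1.2 (add P):
            (T or (T or not Q)): β-rule — branch into T  //  (T or not Q).
              branch 1.1.2.1 (add T):
                ○ open, literals {P=1, Q=1, T=1}.
              branch 1.1.2.2 (add (T or not Q)):
                (T or not Q): β-rule — branch into T  //  not Q.
                  branch 1.1.2.2.1 (add T):
                    ○ open, literals {P=1, Q=1, T=1}.
                  branch 1.1.2.2.2 (add not Q):
                    × closes — contains both Q and not Q.
      branch 1.2 (add not ((R and Q) or P), not (T and (T or (T or not Q)))):
        not ((R and Q) or P): α-rule — add not (R and Q), not P.
        not (T and (T or (T or not Q))): β-rule — branch into not T  //  not (T or (T or not Q)).
          branch 1.2.1 (add not T):
            not (R and Q): β-rule — branch into not R  //  not Q.
              branch 1.2.1.1 (add not R):
                ○ open, literals {P=0, Q=1, R=0, T=0}.
              branch 1.2.1.2 (add not Q):
                × closes — contains both Q and not Q.
          branch 1.2.2 (add not (T or (T or not Q))):
            not (T or (T or not Q)): α-rule — add not T, not (T or not Q).
            not (T or not Q): α-rule — add not T, not not Q.
            not (R and Q): β-rule — branch into not R  //  not Q.
              branch 1.2.2.1 (add not R):
                ○ open, literals {P=0, Q=1, R=0, T=0}.
              branch 1.2.2.2 (add not Q):
                × closes — contains both Q and not Q.
  branch 2 (add ((not R or (R implies T)) iff (T implies not Q))):
    ((not R or (R implies T)) iff (T implies not Q)): β-rule — branch into (not R or (R implies T)), (T implies not Q)  //  not (not R or (R implies T)), not (T implies not Q).
      branch 2.1 (add (not R or (R implies T)), (T implies not Q)):
        (not R or (R implies T)): β-rule — branch into not R  //  (R implies T).
          branch 2.1.1 (add not R):
            (T implies not Q): β-rule — branch into not T  //  not Q.
              branch 2.1.1.1 (add not T):
                ○ open, literals {R=0, T=0}.
              branch 2.1.1.2 (add not Q):
                ○ open, literals {Q=0, R=0}.
          branch 2.1.2 (add (R implies T)):
            (T implies not Q): β-rule — branch into not T  //  not Q.
              branch 2.1.2.1 (add not T):
                (R implies T): β-rule — branch into not R  //  T.
                  branch 2.1.2.1.1 (add not R):
                    ○ open, literals {R=0, T=0}.
                  branch 2.1.2.1.2 (add T):
                    × closes — contains both T and not T.
              branch 2.1.2.2 (add not Q):
                (R implies T): β-rule — branch into not R  //  T.
                  branch 2.1.2.2.1 (add not R):
                    ○ open, literals {Q=0, R=0}.
                  branch 2.1.2.2.2 (add T):
                    ○ open, literals {Q=0, T=1}.
      branch 2.2 (add not (not R or (R implies T)), not (T implies not Q)):
        not (not R or (R implies T)): α-rule — add not not R, not (R implies T).
        not (T implies not Q): α-rule — add T, not not Q.
        not (R implies T): α-rule — add R, not T.
        × closes — contains both T and not T.
6 branches closed, 11 open.
Each open branch fixes some atoms; the unmentioned ones are free. Counting distinct full assignments: branch {Q=1, R=1, T=1} (S, P) contributes 4 new; branch {Q=1, R=1, T=1} (S, P) contributes 0 new; branch {P=1, Q=1, T=1} (R, S) contributes 2 new; branch {P=1, Q=1, T=1} (R, S) contributes 0 new; branch {P=0, Q=1, R=0, T=0} (S) contributes 2 new; branch {P=0, Q=1, R=0, T=0} (S) contributes 0 new; branch {R=0, T=0} (S, Q, P) contributes 6 new; branch {Q=0, R=0} (S, T, P) contributes 4 new; branch {R=0, T=0} (S, Q, P) contributes 0 new; branch {Q=0, R=0} (S, T, P) contributes 0 new; branch {Q=0, T=1} (R, S, P) contributes 4 new. Total: 22.

22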